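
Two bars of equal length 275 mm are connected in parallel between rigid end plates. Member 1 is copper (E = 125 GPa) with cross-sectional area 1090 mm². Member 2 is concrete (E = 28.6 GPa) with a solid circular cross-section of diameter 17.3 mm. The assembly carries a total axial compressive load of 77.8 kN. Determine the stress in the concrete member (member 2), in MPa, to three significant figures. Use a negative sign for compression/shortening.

-15.6 MPa

A_2 = 235.1 mm².
Equal strain + equilibrium ⇒ each member carries load in proportion to AE: A₁E₁ = 136200000 N, A₂E₂ = 6723000 N, ΣAE = 143000000 N.
σ₂ = P·E₂/ΣAE = -77800·28600/143000000 = -15.56 MPa.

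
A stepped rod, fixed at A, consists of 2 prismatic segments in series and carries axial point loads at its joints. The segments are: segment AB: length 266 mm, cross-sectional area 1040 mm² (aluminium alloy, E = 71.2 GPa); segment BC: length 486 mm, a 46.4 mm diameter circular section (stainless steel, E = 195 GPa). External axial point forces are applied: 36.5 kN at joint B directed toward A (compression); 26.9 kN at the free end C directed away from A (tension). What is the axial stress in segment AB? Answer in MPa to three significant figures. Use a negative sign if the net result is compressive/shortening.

-9.23 MPa

Internal axial forces (sectioning from the free end, tension +): N_BC = 26.9 kN, N_AB = -9.6 kN.
σ_AB = N_AB/A_AB = -9600/1040 = -9.231 MPa.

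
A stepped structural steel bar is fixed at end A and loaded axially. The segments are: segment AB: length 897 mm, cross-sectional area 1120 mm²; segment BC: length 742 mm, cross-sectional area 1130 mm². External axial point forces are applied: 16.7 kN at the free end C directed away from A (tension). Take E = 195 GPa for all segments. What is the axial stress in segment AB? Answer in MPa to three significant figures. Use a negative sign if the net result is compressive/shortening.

14.9 MPa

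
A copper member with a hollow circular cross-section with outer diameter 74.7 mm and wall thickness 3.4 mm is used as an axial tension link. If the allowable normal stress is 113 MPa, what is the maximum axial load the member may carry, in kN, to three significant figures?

A = 761.6 mm².
P_max = σ_allow · A = 113 · 761.6 = 86060 N = 86.06 kN.

86.1 kN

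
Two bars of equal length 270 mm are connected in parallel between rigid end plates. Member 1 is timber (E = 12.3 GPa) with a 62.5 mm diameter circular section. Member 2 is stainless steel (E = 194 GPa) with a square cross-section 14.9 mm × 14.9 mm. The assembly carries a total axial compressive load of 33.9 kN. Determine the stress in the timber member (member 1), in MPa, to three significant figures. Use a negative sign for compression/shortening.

A_1 = 3068 mm².
A_2 = 222 mm².
Equal strain + equilibrium ⇒ each member carries load in proportion to AE: A₁E₁ = 37740000 N, A₂E₂ = 43070000 N, ΣAE = 80810000 N.
σ₁ = P·E₁/ΣAE = -33900·12300/80810000 = -5.16 MPa.

-5.16 MPa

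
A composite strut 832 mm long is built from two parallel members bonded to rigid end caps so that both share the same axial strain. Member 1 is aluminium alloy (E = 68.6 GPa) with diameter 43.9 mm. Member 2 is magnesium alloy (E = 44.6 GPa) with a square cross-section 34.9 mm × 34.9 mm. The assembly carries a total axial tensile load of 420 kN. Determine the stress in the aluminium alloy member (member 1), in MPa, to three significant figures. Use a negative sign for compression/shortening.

182 MPa

A_1 = 1514 mm².
A_2 = 1218 mm².
Equal strain + equilibrium ⇒ each member carries load in proportion to AE: A₁E₁ = 103800000 N, A₂E₂ = 54320000 N, ΣAE = 158200000 N.
σ₁ = P·E₁/ΣAE = 420000·68600/158200000 = 182.2 MPa.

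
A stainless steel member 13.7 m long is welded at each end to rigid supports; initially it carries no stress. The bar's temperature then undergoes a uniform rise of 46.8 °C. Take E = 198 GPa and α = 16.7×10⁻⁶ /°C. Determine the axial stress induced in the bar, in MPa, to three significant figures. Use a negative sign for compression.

-155 MPa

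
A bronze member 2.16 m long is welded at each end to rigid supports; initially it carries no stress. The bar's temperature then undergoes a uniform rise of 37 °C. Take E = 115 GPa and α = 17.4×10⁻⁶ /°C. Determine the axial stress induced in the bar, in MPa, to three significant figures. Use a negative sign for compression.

Free thermal expansion αLΔT = 17.4e-6 · 2160 · 37 = 1.391 mm.
The walls impose strain ε = −(1.391)/2160 = -6.4380e-04; σ = Eε = 115000 · -6.4380e-04 = -74.04 MPa.

-74.0 MPa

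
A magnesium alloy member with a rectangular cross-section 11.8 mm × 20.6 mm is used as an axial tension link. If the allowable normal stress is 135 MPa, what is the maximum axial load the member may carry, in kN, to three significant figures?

A = 243.1 mm².
P_max = σ_allow · A = 135 · 243.1 = 32820 N = 32.82 kN.

32.8 kN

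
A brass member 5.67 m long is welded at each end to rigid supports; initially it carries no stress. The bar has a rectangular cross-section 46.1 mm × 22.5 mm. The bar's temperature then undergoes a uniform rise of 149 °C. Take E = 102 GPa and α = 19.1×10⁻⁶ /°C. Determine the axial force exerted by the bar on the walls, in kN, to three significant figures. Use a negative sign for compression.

Free thermal expansion αLΔT = 19.1e-6 · 5670 · 149 = 16.14 mm.
The walls impose strain ε = −(16.14)/5670 = -2.8459e-03; σ = Eε = 102000 · -2.8459e-03 = -290.3 MPa.
Wall reaction R = σ·A = -290.3·1037 = -301100 N = -301.1 kN.

-301 kN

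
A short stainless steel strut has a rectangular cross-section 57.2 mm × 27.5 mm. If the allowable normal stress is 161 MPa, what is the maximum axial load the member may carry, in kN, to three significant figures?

253 kN

A = 1573 mm².
P_max = σ_allow · A = 161 · 1573 = 253300 N = 253.3 kN.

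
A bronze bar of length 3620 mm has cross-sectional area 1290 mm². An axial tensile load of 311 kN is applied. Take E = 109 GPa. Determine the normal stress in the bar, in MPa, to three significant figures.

241 MPa

σ = N/A = 311000/1290 = 241.1 MPa.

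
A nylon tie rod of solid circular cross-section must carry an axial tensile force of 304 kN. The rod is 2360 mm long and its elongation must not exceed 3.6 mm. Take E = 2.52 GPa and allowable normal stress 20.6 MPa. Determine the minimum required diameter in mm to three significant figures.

Required area A ≥ P/σ_allow = 304000/20.6 = 14760 mm².
For a solid circular section, d ≥ √(4A/π) = 137.1 mm.
Elongation limit: A ≥ PL/(Eδ_allow) = 304000·2360/(2520·3.6) = 79080 mm² ⇒ d ≥ 317.3 mm.
The elongation limit governs.

317 mm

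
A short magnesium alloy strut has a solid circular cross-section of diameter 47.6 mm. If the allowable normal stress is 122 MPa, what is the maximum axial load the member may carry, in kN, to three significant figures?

217 kN

A = 1780 mm².
P_max = σ_allow · A = 122 · 1780 = 217100 N = 217.1 kN.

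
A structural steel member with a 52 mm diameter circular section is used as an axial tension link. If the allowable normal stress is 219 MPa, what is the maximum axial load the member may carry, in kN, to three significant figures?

465 kN

A = 2124 mm².
P_max = σ_allow · A = 219 · 2124 = 465100 N = 465.1 kN.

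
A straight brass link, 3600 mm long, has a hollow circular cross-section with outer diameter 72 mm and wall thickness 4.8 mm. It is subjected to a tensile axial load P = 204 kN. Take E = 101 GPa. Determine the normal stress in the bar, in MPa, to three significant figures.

A = 1013 mm².
σ = N/A = 204000/1013 = 201.3 MPa.

201 MPa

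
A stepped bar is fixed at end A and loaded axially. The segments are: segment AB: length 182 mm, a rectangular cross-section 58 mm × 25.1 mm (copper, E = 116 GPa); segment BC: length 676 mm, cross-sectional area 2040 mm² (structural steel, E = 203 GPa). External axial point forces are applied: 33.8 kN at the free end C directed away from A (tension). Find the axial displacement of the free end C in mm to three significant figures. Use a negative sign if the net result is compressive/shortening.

0.0916 mm

Internal axial forces (sectioning from the free end, tension +): N_BC = 33.8 kN, N_AB = 33.8 kN.
A_AB = 1456 mm².
δ_AB = 33800·182/(1456·116000) = 0.03643 mm
δ_BC = 33800·676/(2040·203000) = 0.05517 mm
δ = Σδ_i = 0.0916 mm.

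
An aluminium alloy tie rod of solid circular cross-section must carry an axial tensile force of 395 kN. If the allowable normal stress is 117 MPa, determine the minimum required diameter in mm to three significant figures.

65.6 mm

Required area A ≥ P/σ_allow = 395000/117 = 3376 mm².
For a solid circular section, d ≥ √(4A/π) = 65.56 mm.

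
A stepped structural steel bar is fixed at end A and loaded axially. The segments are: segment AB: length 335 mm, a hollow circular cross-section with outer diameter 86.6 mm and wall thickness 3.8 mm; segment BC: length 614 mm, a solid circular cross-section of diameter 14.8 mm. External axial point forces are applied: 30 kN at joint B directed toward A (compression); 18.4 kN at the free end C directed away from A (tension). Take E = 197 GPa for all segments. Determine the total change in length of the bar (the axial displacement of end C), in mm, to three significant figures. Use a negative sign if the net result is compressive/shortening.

Internal axial forces (sectioning from the free end, tension +): N_BC = 18.4 kN, N_AB = -11.6 kN.
A_AB = 988.5 mm².
A_BC = 172 mm².
δ_AB = -11600·335/(988.5·197000) = -0.01996 mm
δ_BC = 18400·614/(172·197000) = 0.3334 mm
δ = Σδ_i = 0.3134 mm.

0.313 mm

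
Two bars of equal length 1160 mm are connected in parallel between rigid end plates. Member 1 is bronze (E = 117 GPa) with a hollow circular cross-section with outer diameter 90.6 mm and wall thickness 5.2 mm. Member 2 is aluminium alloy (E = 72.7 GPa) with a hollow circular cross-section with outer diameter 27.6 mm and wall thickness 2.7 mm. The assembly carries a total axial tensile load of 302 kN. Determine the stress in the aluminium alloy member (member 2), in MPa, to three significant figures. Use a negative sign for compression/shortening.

A_1 = 1395 mm².
A_2 = 211.2 mm².
Equal strain + equilibrium ⇒ each member carries load in proportion to AE: A₁E₁ = 163200000 N, A₂E₂ = 15350000 N, ΣAE = 178600000 N.
σ₂ = P·E₂/ΣAE = 302000·72700/178600000 = 122.9 MPa.

123 MPa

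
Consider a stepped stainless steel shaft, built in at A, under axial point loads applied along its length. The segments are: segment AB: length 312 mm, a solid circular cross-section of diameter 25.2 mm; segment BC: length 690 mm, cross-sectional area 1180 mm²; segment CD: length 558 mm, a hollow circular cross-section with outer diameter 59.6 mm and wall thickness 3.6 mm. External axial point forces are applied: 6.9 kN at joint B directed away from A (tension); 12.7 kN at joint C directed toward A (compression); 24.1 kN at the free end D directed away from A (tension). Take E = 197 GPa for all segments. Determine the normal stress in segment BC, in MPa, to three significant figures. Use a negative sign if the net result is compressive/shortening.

Internal axial forces (sectioning from the free end, tension +): N_CD = 24.1 kN, N_BC = 11.4 kN, N_AB = 18.3 kN.
σ_BC = N_BC/A_BC = 11400/1180 = 9.661 MPa.

9.66 MPa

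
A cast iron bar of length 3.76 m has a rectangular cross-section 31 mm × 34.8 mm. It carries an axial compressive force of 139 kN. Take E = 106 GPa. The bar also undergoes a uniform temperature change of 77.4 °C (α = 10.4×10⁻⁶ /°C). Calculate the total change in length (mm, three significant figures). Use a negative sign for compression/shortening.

-1.54 mm

A = 1079 mm².
δ_mech = NL/(AE) = -139000·3760/(1079·106000) = -4.57 mm.
δ_thermal = αLΔT = 10.4e-6·3760·77.4 = 3.027 mm.
δ = δ_mech + δ_thermal = -1.544 mm.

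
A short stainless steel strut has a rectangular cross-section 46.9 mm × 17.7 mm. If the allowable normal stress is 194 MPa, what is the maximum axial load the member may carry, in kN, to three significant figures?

A = 830.1 mm².
P_max = σ_allow · A = 194 · 830.1 = 161000 N = 161 kN.

161 kN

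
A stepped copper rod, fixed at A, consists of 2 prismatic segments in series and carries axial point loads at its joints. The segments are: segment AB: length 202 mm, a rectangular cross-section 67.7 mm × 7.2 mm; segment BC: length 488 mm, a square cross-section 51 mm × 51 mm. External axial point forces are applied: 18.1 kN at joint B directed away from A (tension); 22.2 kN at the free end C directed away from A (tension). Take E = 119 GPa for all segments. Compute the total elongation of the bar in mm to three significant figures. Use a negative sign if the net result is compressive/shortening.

0.175 mm

Internal axial forces (sectioning from the free end, tension +): N_BC = 22.2 kN, N_AB = 40.3 kN.
A_AB = 487.4 mm².
A_BC = 2601 mm².
δ_AB = 40300·202/(487.4·119000) = 0.1403 mm
δ_BC = 22200·488/(2601·119000) = 0.035 mm
δ = Σδ_i = 0.1753 mm.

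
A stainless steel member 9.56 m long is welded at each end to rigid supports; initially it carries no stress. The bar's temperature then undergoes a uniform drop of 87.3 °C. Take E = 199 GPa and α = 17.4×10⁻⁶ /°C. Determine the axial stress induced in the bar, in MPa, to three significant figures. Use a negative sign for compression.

302 MPa

Free thermal expansion αLΔT = 17.4e-6 · 9560 · -87.3 = -14.52 mm.
The walls impose strain ε = −(-14.52)/9560 = 1.5190e-03; σ = Eε = 199000 · 1.5190e-03 = 302.3 MPa.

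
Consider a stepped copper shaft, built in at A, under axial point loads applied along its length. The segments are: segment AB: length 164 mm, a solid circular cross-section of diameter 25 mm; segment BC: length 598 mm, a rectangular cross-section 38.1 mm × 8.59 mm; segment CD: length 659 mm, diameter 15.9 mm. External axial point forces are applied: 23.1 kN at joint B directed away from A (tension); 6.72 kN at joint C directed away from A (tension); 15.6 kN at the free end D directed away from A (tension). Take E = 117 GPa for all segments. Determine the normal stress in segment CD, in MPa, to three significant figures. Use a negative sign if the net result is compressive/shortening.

Internal axial forces (sectioning from the free end, tension +): N_CD = 15.6 kN, N_BC = 22.32 kN, N_AB = 45.42 kN.
A_CD = 198.6 mm².
σ_CD = N_CD/A_CD = 15600/198.6 = 78.57 MPa.

78.6 MPa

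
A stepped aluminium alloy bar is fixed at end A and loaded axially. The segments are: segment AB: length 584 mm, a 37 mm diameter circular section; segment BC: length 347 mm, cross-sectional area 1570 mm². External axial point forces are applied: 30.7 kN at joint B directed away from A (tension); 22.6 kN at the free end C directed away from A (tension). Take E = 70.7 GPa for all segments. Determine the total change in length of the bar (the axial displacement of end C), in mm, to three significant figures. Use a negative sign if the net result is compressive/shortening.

0.480 mm

Internal axial forces (sectioning from the free end, tension +): N_BC = 22.6 kN, N_AB = 53.3 kN.
A_AB = 1075 mm².
δ_AB = 53300·584/(1075·70700) = 0.4095 mm
δ_BC = 22600·347/(1570·70700) = 0.07065 mm
δ = Σδ_i = 0.4801 mm.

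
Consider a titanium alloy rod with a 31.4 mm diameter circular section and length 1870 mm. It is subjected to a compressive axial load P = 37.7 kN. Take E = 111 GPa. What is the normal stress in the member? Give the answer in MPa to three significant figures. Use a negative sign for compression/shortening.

A = 774.4 mm².
σ = N/A = -37700/774.4 = -48.68 MPa.

-48.7 MPa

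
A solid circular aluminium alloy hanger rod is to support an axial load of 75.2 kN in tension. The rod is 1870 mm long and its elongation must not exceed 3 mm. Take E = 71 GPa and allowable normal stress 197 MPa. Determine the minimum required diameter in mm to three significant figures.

29.0 mm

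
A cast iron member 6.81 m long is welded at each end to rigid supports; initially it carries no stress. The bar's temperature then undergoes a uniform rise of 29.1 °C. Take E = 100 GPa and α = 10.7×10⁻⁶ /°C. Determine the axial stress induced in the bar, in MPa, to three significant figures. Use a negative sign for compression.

Free thermal expansion αLΔT = 10.7e-6 · 6810 · 29.1 = 2.12 mm.
The walls impose strain ε = −(2.12)/6810 = -3.1137e-04; σ = Eε = 100000 · -3.1137e-04 = -31.14 MPa.

-31.1 MPa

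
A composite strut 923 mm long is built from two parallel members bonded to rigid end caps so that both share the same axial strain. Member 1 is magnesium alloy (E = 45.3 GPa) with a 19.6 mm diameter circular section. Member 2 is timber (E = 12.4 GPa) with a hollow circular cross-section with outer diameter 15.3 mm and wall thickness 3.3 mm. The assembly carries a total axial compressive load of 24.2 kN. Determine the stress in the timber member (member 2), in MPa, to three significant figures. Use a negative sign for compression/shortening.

-19.7 MPa

A_1 = 301.7 mm².
A_2 = 124.4 mm².
Equal strain + equilibrium ⇒ each member carries load in proportion to AE: A₁E₁ = 13670000 N, A₂E₂ = 1543000 N, ΣAE = 15210000 N.
σ₂ = P·E₂/ΣAE = -24200·12400/15210000 = -19.73 MPa.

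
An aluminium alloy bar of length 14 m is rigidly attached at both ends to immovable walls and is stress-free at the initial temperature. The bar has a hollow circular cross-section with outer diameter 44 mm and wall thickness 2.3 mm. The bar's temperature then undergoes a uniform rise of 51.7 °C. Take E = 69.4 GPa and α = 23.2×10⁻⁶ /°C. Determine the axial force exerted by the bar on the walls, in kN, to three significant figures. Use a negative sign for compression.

Free thermal expansion αLΔT = 23.2e-6 · 14000 · 51.7 = 16.79 mm.
The walls impose strain ε = −(16.79)/14000 = -1.1994e-03; σ = Eε = 69400 · -1.1994e-03 = -83.24 MPa.
Wall reaction R = σ·A = -83.24·301.3 = -25080 N = -25.08 kN.

-25.1 kN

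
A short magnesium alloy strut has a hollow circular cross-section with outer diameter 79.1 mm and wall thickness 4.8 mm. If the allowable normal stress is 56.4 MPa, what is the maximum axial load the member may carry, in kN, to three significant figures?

63.2 kN

A = 1120 mm².
P_max = σ_allow · A = 56.4 · 1120 = 63190 N = 63.19 kN.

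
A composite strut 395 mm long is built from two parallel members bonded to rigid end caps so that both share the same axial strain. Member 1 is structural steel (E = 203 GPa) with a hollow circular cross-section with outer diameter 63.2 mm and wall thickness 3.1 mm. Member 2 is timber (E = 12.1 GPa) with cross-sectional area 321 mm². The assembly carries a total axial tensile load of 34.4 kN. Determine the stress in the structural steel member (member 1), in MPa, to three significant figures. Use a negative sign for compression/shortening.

56.9 MPa

A_1 = 585.3 mm².
Equal strain + equilibrium ⇒ each member carries load in proportion to AE: A₁E₁ = 118800000 N, A₂E₂ = 3884000 N, ΣAE = 122700000 N.
σ₁ = P·E₁/ΣAE = 34400·203000/122700000 = 56.91 MPa.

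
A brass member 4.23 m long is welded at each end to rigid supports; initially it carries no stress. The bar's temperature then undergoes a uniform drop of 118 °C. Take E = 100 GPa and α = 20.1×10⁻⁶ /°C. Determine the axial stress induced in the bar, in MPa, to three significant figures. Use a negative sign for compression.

237 MPa

Free thermal expansion αLΔT = 20.1e-6 · 4230 · -118 = -10.03 mm.
The walls impose strain ε = −(-10.03)/4230 = 2.3718e-03; σ = Eε = 100000 · 2.3718e-03 = 237.2 MPa.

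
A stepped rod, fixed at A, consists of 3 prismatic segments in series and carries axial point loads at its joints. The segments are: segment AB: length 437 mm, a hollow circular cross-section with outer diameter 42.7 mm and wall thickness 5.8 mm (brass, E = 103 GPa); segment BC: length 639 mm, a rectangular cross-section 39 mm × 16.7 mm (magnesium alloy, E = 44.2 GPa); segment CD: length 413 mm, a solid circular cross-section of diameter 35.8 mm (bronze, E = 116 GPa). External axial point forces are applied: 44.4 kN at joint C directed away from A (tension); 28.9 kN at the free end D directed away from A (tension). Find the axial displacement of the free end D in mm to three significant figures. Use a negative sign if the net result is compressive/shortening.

2.19 mm

Internal axial forces (sectioning from the free end, tension +): N_CD = 28.9 kN, N_BC = 73.3 kN, N_AB = 73.3 kN.
A_AB = 672.4 mm².
A_BC = 651.3 mm².
A_CD = 1007 mm².
δ_AB = 73300·437/(672.4·103000) = 0.4625 mm
δ_BC = 73300·639/(651.3·44200) = 1.627 mm
δ_CD = 28900·413/(1007·116000) = 0.1022 mm
δ = Σδ_i = 2.192 mm.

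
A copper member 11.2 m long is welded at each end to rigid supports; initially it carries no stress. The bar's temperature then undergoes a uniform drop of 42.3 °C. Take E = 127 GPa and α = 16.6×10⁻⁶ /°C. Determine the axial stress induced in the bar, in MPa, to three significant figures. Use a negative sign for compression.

89.2 MPa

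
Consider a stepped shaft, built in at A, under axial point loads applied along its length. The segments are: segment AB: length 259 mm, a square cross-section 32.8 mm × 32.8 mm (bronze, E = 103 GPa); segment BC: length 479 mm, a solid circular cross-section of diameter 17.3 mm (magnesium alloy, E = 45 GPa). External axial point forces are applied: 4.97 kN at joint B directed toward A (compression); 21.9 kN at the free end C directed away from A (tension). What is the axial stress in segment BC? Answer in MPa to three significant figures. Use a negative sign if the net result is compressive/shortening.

Internal axial forces (sectioning from the free end, tension +): N_BC = 21.9 kN, N_AB = 16.93 kN.
A_BC = 235.1 mm².
σ_BC = N_BC/A_BC = 21900/235.1 = 93.17 MPa.

93.2 MPa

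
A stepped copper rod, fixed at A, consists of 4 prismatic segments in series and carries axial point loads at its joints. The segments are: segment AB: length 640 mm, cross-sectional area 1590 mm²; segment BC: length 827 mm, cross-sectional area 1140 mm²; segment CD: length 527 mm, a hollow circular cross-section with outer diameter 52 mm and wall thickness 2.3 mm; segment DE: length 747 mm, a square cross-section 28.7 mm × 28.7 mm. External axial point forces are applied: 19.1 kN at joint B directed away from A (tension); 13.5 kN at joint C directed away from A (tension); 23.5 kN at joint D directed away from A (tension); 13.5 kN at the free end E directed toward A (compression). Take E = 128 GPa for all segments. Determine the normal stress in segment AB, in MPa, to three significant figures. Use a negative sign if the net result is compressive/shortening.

26.8 MPa

Internal axial forces (sectioning from the free end, tension +): N_DE = -13.5 kN, N_CD = 10 kN, N_BC = 23.5 kN, N_AB = 42.6 kN.
σ_AB = N_AB/A_AB = 42600/1590 = 26.79 MPa.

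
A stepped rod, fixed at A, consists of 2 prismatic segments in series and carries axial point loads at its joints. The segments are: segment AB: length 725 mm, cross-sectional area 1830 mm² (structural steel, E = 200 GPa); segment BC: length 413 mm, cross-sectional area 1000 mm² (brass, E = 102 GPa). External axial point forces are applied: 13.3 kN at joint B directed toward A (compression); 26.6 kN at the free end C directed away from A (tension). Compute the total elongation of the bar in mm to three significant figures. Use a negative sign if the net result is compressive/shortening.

Internal axial forces (sectioning from the free end, tension +): N_BC = 26.6 kN, N_AB = 13.3 kN.
δ_AB = 13300·725/(1830·200000) = 0.02635 mm
δ_BC = 26600·413/(1000·102000) = 0.1077 mm
δ = Σδ_i = 0.134 mm.

0.134 mm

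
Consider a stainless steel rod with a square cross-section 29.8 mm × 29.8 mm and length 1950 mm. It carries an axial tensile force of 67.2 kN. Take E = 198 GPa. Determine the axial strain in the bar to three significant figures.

3.82e-04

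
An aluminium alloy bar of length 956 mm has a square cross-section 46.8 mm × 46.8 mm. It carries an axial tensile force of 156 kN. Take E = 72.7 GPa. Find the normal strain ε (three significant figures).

9.80e-04

A = 2190 mm².
σ = N/A = 71.23 MPa; ε = σ/E = 71.23/72700 = 9.797e-04.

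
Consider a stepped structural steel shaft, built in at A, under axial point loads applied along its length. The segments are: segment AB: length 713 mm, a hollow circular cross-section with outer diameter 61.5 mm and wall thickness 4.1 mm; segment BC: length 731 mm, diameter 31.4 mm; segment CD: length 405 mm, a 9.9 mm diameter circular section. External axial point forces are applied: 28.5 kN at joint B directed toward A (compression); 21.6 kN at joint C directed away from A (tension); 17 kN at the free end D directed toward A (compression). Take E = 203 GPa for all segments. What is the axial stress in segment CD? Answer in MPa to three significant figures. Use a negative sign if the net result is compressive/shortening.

Internal axial forces (sectioning from the free end, tension +): N_CD = -17 kN, N_BC = 4.6 kN, N_AB = -23.9 kN.
A_CD = 76.98 mm².
σ_CD = N_CD/A_CD = -17000/76.98 = -220.8 MPa.

-221 MPa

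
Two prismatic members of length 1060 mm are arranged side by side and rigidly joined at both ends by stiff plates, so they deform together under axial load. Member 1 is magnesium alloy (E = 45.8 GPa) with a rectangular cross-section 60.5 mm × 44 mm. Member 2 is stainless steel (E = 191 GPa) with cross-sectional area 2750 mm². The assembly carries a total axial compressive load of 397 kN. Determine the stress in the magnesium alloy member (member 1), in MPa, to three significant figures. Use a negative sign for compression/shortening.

-28.1 MPa

A_1 = 2662 mm².
Equal strain + equilibrium ⇒ each member carries load in proportion to AE: A₁E₁ = 121900000 N, A₂E₂ = 525200000 N, ΣAE = 647200000 N.
σ₁ = P·E₁/ΣAE = -397000·45800/647200000 = -28.1 MPa.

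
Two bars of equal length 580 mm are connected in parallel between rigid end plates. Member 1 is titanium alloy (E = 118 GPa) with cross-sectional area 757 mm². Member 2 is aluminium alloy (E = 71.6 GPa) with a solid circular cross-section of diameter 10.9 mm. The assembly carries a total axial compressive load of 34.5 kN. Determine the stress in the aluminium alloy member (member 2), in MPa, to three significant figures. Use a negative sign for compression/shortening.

-25.7 MPa

A_2 = 93.31 mm².
Equal strain + equilibrium ⇒ each member carries load in proportion to AE: A₁E₁ = 89330000 N, A₂E₂ = 6681000 N, ΣAE = 96010000 N.
σ₂ = P·E₂/ΣAE = -34500·71600/96010000 = -25.73 MPa.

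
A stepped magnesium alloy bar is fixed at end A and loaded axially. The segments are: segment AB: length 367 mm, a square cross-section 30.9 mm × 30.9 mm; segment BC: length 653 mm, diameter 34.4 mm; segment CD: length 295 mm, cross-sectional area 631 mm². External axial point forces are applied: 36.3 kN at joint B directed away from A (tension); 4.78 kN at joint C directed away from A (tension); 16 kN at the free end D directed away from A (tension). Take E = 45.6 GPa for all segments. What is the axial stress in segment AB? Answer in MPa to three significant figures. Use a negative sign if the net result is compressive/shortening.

59.8 MPa

Internal axial forces (sectioning from the free end, tension +): N_CD = 16 kN, N_BC = 20.78 kN, N_AB = 57.08 kN.
A_AB = 954.8 mm².
σ_AB = N_AB/A_AB = 57080/954.8 = 59.78 MPa.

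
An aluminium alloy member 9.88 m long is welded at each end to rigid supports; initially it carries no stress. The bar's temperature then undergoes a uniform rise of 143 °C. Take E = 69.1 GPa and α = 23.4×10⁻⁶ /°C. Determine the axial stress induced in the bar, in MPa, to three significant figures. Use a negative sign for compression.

Free thermal expansion αLΔT = 23.4e-6 · 9880 · 143 = 33.06 mm.
The walls impose strain ε = −(33.06)/9880 = -3.3462e-03; σ = Eε = 69100 · -3.3462e-03 = -231.2 MPa.

-231 MPa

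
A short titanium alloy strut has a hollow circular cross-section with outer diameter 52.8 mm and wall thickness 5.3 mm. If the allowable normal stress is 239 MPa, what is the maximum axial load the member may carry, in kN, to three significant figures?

189 kN

A = 790.9 mm².
P_max = σ_allow · A = 239 · 790.9 = 189000 N = 189 kN.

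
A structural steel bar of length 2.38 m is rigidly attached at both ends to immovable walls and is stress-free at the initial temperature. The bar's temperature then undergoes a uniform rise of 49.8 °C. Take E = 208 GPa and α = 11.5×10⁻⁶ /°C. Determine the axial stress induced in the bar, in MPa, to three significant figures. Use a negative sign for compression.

-119 MPa

Free thermal expansion αLΔT = 11.5e-6 · 2380 · 49.8 = 1.363 mm.
The walls impose strain ε = −(1.363)/2380 = -5.7270e-04; σ = Eε = 208000 · -5.7270e-04 = -119.1 MPa.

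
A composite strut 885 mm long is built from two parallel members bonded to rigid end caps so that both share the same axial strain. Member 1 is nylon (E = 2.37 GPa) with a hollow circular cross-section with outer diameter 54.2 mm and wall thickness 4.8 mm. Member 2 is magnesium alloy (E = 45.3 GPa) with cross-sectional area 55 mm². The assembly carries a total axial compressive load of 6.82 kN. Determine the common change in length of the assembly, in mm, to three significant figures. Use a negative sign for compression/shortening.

A_1 = 744.9 mm².
Equal strain + equilibrium ⇒ each member carries load in proportion to AE: A₁E₁ = 1765000 N, A₂E₂ = 2492000 N, ΣAE = 4257000 N.
δ = PL/ΣAE = -6820·885/4257000 = -1.418 mm.

-1.42 mm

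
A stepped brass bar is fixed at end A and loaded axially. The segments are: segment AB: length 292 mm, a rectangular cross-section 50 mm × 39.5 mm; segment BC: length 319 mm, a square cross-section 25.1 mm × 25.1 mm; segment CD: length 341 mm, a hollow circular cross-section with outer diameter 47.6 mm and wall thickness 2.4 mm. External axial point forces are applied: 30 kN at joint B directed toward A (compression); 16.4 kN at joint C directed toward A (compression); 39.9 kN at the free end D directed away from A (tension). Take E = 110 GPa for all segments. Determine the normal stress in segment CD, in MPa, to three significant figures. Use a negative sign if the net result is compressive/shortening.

117 MPa

Internal axial forces (sectioning from the free end, tension +): N_CD = 39.9 kN, N_BC = 23.5 kN, N_AB = -6.5 kN.
A_CD = 340.8 mm².
σ_CD = N_CD/A_CD = 39900/340.8 = 117.1 MPa.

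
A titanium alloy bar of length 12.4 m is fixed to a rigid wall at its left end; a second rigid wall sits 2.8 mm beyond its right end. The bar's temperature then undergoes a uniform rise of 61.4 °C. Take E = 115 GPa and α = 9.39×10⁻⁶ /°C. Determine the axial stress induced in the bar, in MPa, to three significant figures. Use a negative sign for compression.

-40.3 MPa

Free thermal expansion αLΔT = 9.39e-6 · 12400 · 61.4 = 7.149 mm.
The walls engage after the gap closes; constrained expansion = 7.149 − 2.8 = 4.349 mm.
The walls impose strain ε = −(4.349)/12400 = -3.5074e-04; σ = Eε = 115000 · -3.5074e-04 = -40.34 MPa.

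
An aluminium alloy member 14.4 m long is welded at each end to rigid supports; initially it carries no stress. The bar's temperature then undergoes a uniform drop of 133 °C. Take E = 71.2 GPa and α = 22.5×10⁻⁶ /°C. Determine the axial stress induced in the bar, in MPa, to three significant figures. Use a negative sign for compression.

213 MPa

Free thermal expansion αLΔT = 22.5e-6 · 14400 · -133 = -43.09 mm.
The walls impose strain ε = −(-43.09)/14400 = 2.9925e-03; σ = Eε = 71200 · 2.9925e-03 = 213.1 MPa.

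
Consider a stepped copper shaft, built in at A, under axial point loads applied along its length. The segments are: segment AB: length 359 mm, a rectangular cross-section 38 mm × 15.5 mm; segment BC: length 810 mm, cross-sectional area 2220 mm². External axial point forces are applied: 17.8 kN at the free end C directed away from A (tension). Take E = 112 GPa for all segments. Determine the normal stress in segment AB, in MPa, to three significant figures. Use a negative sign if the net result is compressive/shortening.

30.2 MPa

Internal axial forces (sectioning from the free end, tension +): N_BC = 17.8 kN, N_AB = 17.8 kN.
A_AB = 589 mm².
σ_AB = N_AB/A_AB = 17800/589 = 30.22 MPa.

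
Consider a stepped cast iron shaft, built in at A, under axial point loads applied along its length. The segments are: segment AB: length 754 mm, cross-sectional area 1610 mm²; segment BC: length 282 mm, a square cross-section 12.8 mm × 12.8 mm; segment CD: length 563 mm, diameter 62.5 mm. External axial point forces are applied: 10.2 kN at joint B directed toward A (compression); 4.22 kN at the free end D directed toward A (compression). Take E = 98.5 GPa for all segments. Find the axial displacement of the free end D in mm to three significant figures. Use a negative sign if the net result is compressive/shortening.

-0.150 mm

Internal axial forces (sectioning from the free end, tension +): N_CD = -4.22 kN, N_BC = -4.22 kN, N_AB = -14.42 kN.
A_BC = 163.8 mm².
A_CD = 3068 mm².
δ_AB = -14420·754/(1610·98500) = -0.06856 mm
δ_BC = -4220·282/(163.8·98500) = -0.07374 mm
δ_CD = -4220·563/(3068·98500) = -0.007862 mm
δ = Σδ_i = -0.1502 mm.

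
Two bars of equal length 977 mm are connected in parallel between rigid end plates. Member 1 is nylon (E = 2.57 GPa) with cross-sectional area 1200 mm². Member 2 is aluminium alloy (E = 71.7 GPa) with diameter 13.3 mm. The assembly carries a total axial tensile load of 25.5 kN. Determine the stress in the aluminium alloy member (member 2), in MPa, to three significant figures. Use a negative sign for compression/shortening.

140 MPa

A_2 = 138.9 mm².
Equal strain + equilibrium ⇒ each member carries load in proportion to AE: A₁E₁ = 3084000 N, A₂E₂ = 9961000 N, ΣAE = 13050000 N.
σ₂ = P·E₂/ΣAE = 25500·71700/13050000 = 140.2 MPa.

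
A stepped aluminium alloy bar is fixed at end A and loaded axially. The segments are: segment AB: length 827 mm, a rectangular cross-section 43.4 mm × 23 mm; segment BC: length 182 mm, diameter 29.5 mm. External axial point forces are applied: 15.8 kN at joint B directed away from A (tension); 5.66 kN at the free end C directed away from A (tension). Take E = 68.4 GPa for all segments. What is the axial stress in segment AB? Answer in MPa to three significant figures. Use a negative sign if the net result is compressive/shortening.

21.5 MPa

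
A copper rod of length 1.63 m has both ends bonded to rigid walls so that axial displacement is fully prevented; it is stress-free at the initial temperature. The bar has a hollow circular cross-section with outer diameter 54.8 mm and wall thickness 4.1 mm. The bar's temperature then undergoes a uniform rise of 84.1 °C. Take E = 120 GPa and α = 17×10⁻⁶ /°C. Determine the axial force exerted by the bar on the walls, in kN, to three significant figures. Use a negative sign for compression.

-112 kN

Free thermal expansion αLΔT = 17e-6 · 1630 · 84.1 = 2.33 mm.
The walls impose strain ε = −(2.33)/1630 = -1.4297e-03; σ = Eε = 120000 · -1.4297e-03 = -171.6 MPa.
Wall reaction R = σ·A = -171.6·653 = -112000 N = -112 kN.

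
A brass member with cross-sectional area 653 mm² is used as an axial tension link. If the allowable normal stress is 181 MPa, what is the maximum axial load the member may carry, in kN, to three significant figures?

118 kN

P_max = σ_allow · A = 181 · 653 = 118200 N = 118.2 kN.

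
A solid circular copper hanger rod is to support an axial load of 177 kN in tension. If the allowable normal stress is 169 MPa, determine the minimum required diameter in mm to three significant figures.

36.5 mm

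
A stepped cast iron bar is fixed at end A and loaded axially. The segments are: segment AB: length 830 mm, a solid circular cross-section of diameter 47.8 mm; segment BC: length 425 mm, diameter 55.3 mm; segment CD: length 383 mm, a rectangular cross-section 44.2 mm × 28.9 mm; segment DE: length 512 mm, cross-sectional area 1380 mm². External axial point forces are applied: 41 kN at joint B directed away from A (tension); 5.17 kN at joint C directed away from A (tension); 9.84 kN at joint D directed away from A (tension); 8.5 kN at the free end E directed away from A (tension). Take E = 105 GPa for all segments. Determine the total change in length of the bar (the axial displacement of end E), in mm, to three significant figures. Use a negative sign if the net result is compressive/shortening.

Internal axial forces (sectioning from the free end, tension +): N_DE = 8.5 kN, N_CD = 18.34 kN, N_BC = 23.51 kN, N_AB = 64.51 kN.
A_AB = 1795 mm².
A_BC = 2402 mm².
A_CD = 1277 mm².
δ_AB = 64510·830/(1795·105000) = 0.2842 mm
δ_BC = 23510·425/(2402·105000) = 0.03962 mm
δ_CD = 18340·383/(1277·105000) = 0.05237 mm
δ_DE = 8500·512/(1380·105000) = 0.03003 mm
δ = Σδ_i = 0.4062 mm.

0.406 mm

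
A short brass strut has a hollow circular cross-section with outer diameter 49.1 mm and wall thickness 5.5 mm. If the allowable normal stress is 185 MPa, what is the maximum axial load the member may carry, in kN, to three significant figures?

A = 753.4 mm².
P_max = σ_allow · A = 185 · 753.4 = 139400 N = 139.4 kN.

139 kN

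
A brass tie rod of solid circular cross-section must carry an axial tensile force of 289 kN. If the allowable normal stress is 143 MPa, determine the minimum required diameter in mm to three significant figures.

Required area A ≥ P/σ_allow = 289000/143 = 2021 mm².
For a solid circular section, d ≥ √(4A/π) = 50.73 mm.

50.7 mm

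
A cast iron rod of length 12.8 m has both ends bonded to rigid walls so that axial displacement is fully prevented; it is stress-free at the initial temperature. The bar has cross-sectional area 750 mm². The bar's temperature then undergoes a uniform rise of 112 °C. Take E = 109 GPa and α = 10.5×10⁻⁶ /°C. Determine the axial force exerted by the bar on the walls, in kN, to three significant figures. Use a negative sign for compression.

-96.1 kN

Free thermal expansion αLΔT = 10.5e-6 · 12800 · 112 = 15.05 mm.
The walls impose strain ε = −(15.05)/12800 = -1.1760e-03; σ = Eε = 109000 · -1.1760e-03 = -128.2 MPa.
Wall reaction R = σ·A = -128.2·750 = -96140 N = -96.14 kN.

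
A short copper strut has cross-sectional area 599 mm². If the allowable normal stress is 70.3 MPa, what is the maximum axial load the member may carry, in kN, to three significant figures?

42.1 kN

P_max = σ_allow · A = 70.3 · 599 = 42110 N = 42.11 kN.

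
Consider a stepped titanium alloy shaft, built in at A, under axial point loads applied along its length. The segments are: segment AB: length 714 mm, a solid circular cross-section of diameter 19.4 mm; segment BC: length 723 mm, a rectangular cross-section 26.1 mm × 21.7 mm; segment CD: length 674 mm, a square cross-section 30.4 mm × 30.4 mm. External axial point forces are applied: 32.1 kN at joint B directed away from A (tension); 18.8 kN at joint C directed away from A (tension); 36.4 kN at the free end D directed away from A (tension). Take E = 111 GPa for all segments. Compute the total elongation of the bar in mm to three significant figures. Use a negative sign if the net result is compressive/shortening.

2.77 mm

Internal axial forces (sectioning from the free end, tension +): N_CD = 36.4 kN, N_BC = 55.2 kN, N_AB = 87.3 kN.
A_AB = 295.6 mm².
A_BC = 566.4 mm².
A_CD = 924.2 mm².
δ_AB = 87300·714/(295.6·111000) = 1.9 mm
δ_BC = 55200·723/(566.4·111000) = 0.6348 mm
δ_CD = 36400·674/(924.2·111000) = 0.2392 mm
δ = Σδ_i = 2.774 mm.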